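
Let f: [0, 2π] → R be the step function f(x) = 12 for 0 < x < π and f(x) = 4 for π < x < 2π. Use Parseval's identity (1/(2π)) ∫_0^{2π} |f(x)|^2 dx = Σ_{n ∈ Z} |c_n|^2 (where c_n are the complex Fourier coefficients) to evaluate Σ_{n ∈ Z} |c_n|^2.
Σ |c_n|^2 = 80

Parseval equates the L^2 energy of f (normalised by 1/(2π)) with the ℓ^2 sum of its Fourier coefficients: (1/(2π)) ∫_0^{2π} |f|^2 = Σ |c_n|^2.
Compute the left side: (1/(2π)) [∫_0^π 12^2 dx + ∫_π^{2π} 4^2 dx] = (1/(2π)) · (144π + 16π) = (144 + 16)/2 = 80.
So Σ_{n ∈ Z} |c_n|^2 = 80.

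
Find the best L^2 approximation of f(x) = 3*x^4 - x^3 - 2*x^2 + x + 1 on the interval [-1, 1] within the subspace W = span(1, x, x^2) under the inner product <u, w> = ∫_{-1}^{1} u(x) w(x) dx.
g(x) = 4*x^2/7 + 2*x/5 + 26/35

The best approximation g ∈ W is the orthogonal projection of f onto W. Writing g = a_0 + a_1 x + a_2 x^2, the coefficients solve the normal equations G · a = b where
  G_{ij} = <φ_i, φ_j> and b_i = <f, φ_i>, with φ_0 = 1, φ_1 = x, φ_2 = x^2.
G =
  [2, 0, 2/3]
  [0, 2/3, 0]
  [2/3, 0, 2/5],
b = (28/15, 4/15, 76/105).
Solving gives a_0 = 26/35, a_1 = 2/5, a_2 = 4/7, so
  g(x) = 4*x^2/7 + 2*x/5 + 26/35.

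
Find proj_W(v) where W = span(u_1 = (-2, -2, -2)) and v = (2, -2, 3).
proj_W(v) = (1, 1, 1)

Set up U = [u_1 | ... | u_1] ∈ R^(3×1). The projector onto W = col(U) is P = U (U^T U)^(-1) U^T.
Compute U^T U =
  [12],
and U^T v = (-6).
Solve U^T U · c = U^T v for the coefficients: c = (-1/2). The projection is proj_W(v) = U c.
Check: (v - proj_W(v)) · u_1 = 0  (should be 0).
Result: proj_W(v) = (1, 1, 1).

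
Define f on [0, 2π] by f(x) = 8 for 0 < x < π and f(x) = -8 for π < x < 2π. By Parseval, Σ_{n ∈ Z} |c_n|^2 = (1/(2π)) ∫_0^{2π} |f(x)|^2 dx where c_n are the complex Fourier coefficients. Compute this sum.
Σ |c_n|^2 = 64

Parseval equates the L^2 energy of f (normalised by 1/(2π)) with the ℓ^2 sum of its Fourier coefficients: (1/(2π)) ∫_0^{2π} |f|^2 = Σ |c_n|^2.
Compute the left side: (1/(2π)) [∫_0^π 8^2 dx + ∫_π^{2π} (-8)^2 dx] = (1/(2π)) · (64π + 64π) = (64 + 64)/2 = 64.
So Σ_{n ∈ Z} |c_n|^2 = 64.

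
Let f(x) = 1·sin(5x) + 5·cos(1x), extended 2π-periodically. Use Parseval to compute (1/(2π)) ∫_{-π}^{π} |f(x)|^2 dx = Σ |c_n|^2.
Σ |c_n|^2 = 13

Expand |f|^2 and use orthogonality of {sin(nx), cos(mx)} on [-π, π]:
  ∫_{-π}^{π} sin(nx)^2 dx = π, ∫ cos(mx)^2 dx = π, and cross terms integrate to 0.
So ∫_{-π}^{π} f(x)^2 dx = 1^2 · π + 5^2 · π = (1 + 25)π.
Divide by 2π: (1 + 25)/2 = 13.
By Parseval, this equals Σ |c_n|^2.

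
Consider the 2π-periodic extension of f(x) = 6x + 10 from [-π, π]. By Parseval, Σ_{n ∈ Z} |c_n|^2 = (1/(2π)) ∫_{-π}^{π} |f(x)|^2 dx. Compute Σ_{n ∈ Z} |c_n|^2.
Σ |c_n|^2 = 12π^2 + 100

Expand and integrate term by term over [-π, π]:
  ∫ (6x)^2 dx = 36·(2π^3/3); ∫ 2·6·(10)·x dx = 0 (odd integrand); ∫ 10^2 dx = 100·2π.
So (1/(2π)) ∫_{-π}^{π} (6x + 10)^2 dx = 36π^2/3 + 100 = 12π^2 + 100.
Parseval ⇒ Σ |c_n|^2 = 12π^2 + 100.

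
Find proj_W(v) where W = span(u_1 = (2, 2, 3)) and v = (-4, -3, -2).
proj_W(v) = (-40/17, -40/17, -60/17)

Set up U = [u_1 | ... | u_1] ∈ R^(3×1). The projector onto W = col(U) is P = U (U^T U)^(-1) U^T.
Compute U^T U =
  [17],
and U^T v = (-20).
Solve U^T U · c = U^T v for the coefficients: c = (-20/17). The projection is proj_W(v) = U c.
Check: (v - proj_W(v)) · u_1 = 0  (should be 0).
Result: proj_W(v) = (-40/17, -40/17, -60/17).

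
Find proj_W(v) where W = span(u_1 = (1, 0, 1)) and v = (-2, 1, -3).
proj_W(v) = (-5/2, 0, -5/2)

Set up U = [u_1 | ... | u_1] ∈ R^(3×1). The projector onto W = col(U) is P = U (U^T U)^(-1) U^T.
Compute U^T U =
  [2],
and U^T v = (-5).
Solve U^T U · c = U^T v for the coefficients: c = (-5/2). The projection is proj_W(v) = U c.
Check: (v - proj_W(v)) · u_1 = 0  (should be 0).
Result: proj_W(v) = (-5/2, 0, -5/2).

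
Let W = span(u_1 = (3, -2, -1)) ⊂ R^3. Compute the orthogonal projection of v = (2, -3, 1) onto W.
proj_W(v) = (33/14, -11/7, -11/14)

Set up U = [u_1 | ... | u_1] ∈ R^(3×1). The projector onto W = col(U) is P = U (U^T U)^(-1) U^T.
Compute U^T U =
  [14],
and U^T v = (11).
Solve U^T U · c = U^T v for the coefficients: c = (11/14). The projection is proj_W(v) = U c.
Check: (v - proj_W(v)) · u_1 = 0  (should be 0).
Result: proj_W(v) = (33/14, -11/7, -11/14).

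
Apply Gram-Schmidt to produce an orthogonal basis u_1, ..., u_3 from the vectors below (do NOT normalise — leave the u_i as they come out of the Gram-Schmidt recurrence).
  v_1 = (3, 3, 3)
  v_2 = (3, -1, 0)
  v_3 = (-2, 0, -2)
Orthogonal basis:
  u_1 = (3, 3, 3)
  u_2 = (7/3, -5/3, -2/3)
  u_3 = (3/13, 9/13, -12/13)

Apply the Gram-Schmidt recurrence
  u_1 = v_1
  u_i = v_i − Σ_{j<i} ((v_i · u_j) / (u_j · u_j)) · u_j.

Step by step this gives:
  u_1 = (3, 3, 3)
  u_2 = (7/3, -5/3, -2/3)
  u_3 = (3/13, 9/13, -12/13)

Orthogonality check:
  u_2 · u_1 = 0 (should be 0)
  u_3 · u_1 = 0 (should be 0)
  u_3 · u_2 = 0 (should be 0)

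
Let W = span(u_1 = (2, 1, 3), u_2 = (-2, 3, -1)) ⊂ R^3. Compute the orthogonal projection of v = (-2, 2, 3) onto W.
proj_W(v) = (0, 14/5, 7/5)

Set up U = [u_1 | ... | u_2] ∈ R^(3×2). The projector onto W = col(U) is P = U (U^T U)^(-1) U^T.
Compute U^T U =
  [14, -4]
  [-4, 14],
and U^T v = (7, 7).
Solve U^T U · c = U^T v for the coefficients: c = (7/10, 7/10). The projection is proj_W(v) = U c.
Check: (v - proj_W(v)) · u_1 = 0  (should be 0).
Check: (v - proj_W(v)) · u_2 = 0  (should be 0).
Result: proj_W(v) = (0, 14/5, 7/5).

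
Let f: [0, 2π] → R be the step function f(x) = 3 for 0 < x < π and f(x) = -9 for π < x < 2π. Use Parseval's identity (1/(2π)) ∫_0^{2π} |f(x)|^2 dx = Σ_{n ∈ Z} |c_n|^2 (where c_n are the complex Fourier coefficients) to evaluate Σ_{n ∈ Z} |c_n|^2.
Σ |c_n|^2 = 45

Parseval equates the L^2 energy of f (normalised by 1/(2π)) with the ℓ^2 sum of its Fourier coefficients: (1/(2π)) ∫_0^{2π} |f|^2 = Σ |c_n|^2.
Compute the left side: (1/(2π)) [∫_0^π 3^2 dx + ∫_π^{2π} (-9)^2 dx] = (1/(2π)) · (9π + 81π) = (9 + 81)/2 = 45.
So Σ_{n ∈ Z} |c_n|^2 = 45.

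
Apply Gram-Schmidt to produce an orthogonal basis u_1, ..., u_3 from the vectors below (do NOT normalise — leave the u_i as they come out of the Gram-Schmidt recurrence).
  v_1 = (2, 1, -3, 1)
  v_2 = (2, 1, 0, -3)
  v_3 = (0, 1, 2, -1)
Orthogonal basis:
  u_1 = (2, 1, -3, 1)
  u_2 = (26/15, 13/15, 2/5, -47/15)
  u_3 = (20/103, 113/103, 68/103, 51/103)

Apply the Gram-Schmidt recurrence
  u_1 = v_1
  u_i = v_i − Σ_{j<i} ((v_i · u_j) / (u_j · u_j)) · u_j.

Step by step this gives:
  u_1 = (2, 1, -3, 1)
  u_2 = (26/15, 13/15, 2/5, -47/15)
  u_3 = (20/103, 113/103, 68/103, 51/103)

Orthogonality check:
  u_2 · u_1 = 0 (should be 0)
  u_3 · u_1 = 0 (should be 0)
  u_3 · u_2 = 0 (should be 0)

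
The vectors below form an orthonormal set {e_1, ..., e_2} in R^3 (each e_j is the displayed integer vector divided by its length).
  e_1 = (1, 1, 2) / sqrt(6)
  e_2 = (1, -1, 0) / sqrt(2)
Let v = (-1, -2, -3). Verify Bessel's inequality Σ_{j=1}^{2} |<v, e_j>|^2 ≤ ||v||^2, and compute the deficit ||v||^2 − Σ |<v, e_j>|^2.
Σ |<v, e_j>|^2 = 14; ||v||^2 = 14; deficit = 0

Write each e_j = u_j / sqrt(<u_j, u_j>) where u_j is the displayed integer vector. Then <v, e_j> = <v, u_j> / sqrt(<u_j, u_j>), so |<v, e_j>|^2 = <v, u_j>^2 / <u_j, u_j>.
Coefficients: <v, e_1> = -9/sqrt(6), <v, e_2> = 1/sqrt(2).
Square and sum: Σ |<v, e_j>|^2 = 14.
Compute ||v||^2 = v·v = 14.
Deficit = 14 − 14 = 0 ≥ 0, confirming Bessel's inequality. (The deficit equals ||v − Σ <v,e_j> e_j||^2, the squared distance from v to span{e_j}.)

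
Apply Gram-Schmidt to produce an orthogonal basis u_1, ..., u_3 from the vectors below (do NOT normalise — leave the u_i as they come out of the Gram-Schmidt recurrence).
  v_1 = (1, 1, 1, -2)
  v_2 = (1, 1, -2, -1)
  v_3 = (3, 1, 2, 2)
Orthogonal basis:
  u_1 = (1, 1, 1, -2)
  u_2 = (5/7, 5/7, -16/7, -3/7)
  u_3 = (3, 1, 4/5, 12/5)

Apply the Gram-Schmidt recurrence
  u_1 = v_1
  u_i = v_i − Σ_{j<i} ((v_i · u_j) / (u_j · u_j)) · u_j.

Step by step this gives:
  u_1 = (1, 1, 1, -2)
  u_2 = (5/7, 5/7, -16/7, -3/7)
  u_3 = (3, 1, 4/5, 12/5)

Orthogonality check:
  u_2 · u_1 = 0 (should be 0)
  u_3 · u_1 = 0 (should be 0)
  u_3 · u_2 = 0 (should be 0)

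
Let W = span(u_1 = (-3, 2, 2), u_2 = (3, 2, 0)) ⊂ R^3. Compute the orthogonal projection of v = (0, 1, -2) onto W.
proj_W(v) = (30/49, 4/49, -8/49)

Set up U = [u_1 | ... | u_2] ∈ R^(3×2). The projector onto W = col(U) is P = U (U^T U)^(-1) U^T.
Compute U^T U =
  [17, -5]
  [-5, 13],
and U^T v = (-2, 2).
Solve U^T U · c = U^T v for the coefficients: c = (-4/49, 6/49). The projection is proj_W(v) = U c.
Check: (v - proj_W(v)) · u_1 = 0  (should be 0).
Check: (v - proj_W(v)) · u_2 = 0  (should be 0).
Result: proj_W(v) = (30/49, 4/49, -8/49).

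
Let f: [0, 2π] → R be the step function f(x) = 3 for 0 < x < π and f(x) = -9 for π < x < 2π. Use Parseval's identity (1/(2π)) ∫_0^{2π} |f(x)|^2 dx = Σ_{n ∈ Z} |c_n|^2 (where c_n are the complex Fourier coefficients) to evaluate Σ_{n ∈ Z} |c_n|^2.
Σ |c_n|^2 = 45

Parseval equates the L^2 energy of f (normalised by 1/(2π)) with the ℓ^2 sum of its Fourier coefficients: (1/(2π)) ∫_0^{2π} |f|^2 = Σ |c_n|^2.
Compute the left side: (1/(2π)) [∫_0^π 3^2 dx + ∫_π^{2π} (-9)^2 dx] = (1/(2π)) · (9π + 81π) = (9 + 81)/2 = 45.
So Σ_{n ∈ Z} |c_n|^2 = 45.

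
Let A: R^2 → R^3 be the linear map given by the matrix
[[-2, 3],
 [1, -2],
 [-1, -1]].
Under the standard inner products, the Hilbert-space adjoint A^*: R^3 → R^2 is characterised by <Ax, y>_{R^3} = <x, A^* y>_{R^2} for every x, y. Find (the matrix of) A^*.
A^* = A^T =
[[-2, 1, -1],
 [3, -2, -1]]

For real matrices with standard dot products, the defining identity <Ax, y> = <x, A^* y> gives (Ax)^T y = x^T (A^*) y, i.e. x^T A^T y = x^T (A^*) y. Since this holds for all x, y, we must have A^* = A^T. Therefore
A^* =
[[-2, 1, -1],
 [3, -2, -1]].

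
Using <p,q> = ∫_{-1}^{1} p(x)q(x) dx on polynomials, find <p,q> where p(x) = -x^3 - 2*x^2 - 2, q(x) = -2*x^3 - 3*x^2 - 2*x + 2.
<p,q> = -304/105

Expand the product: p(x)·q(x) = 2*x^6 + 7*x^5 + 8*x^4 + 6*x^3 + 2*x^2 + 4*x - 4.
∫_{-1}^{1} of each monomial x^k gives [2/(k+1) if k even, 0 if k odd]. Integrating term-by-term (or equivalently evaluating the antiderivative F(x) = 2*x^7/7 + 7*x^6/6 + 8*x^5/5 + 3*x^4/2 + 2*x^3/3 + 2*x^2 - 4*x at the endpoints):
  F(1) − F(−1) = 338/105 − (214/35) = -304/105.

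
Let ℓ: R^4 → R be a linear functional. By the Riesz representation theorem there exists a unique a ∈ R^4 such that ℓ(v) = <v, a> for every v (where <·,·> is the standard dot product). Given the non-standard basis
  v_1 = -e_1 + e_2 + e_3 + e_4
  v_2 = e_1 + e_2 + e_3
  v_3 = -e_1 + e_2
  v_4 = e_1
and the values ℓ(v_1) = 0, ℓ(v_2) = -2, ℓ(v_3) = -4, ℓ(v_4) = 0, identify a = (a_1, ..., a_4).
a = (0, -4, 2, 2)

Write a = (a_1, ..., a_4) in the standard basis. For each basis vector v_i, ℓ(v_i) = <v_i, a> is a linear equation in the a_j's. Collect the n equations into a matrix system V a = ℓ, where row i of V is v_i (expressed in the standard basis). Since V is invertible (lower-triangular with 1s on the diagonal, up to permutation), solve by back-substitution:
  V =
[[-1, 1, 1, 1],
 [1, 1, 1, 0],
 [-1, 1, 0, 0],
 [1, 0, 0, 0]]
  V a = (0, -2, -4, 0)
Solving gives a = (0, -4, 2, 2).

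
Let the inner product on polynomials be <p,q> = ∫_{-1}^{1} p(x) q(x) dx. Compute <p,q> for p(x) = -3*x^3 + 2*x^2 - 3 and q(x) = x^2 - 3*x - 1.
<p,q> = 106/15

Expand the product: p(x)·q(x) = -3*x^5 + 11*x^4 - 3*x^3 - 5*x^2 + 9*x + 3.
∫_{-1}^{1} of each monomial x^k gives [2/(k+1) if k even, 0 if k odd]. Integrating term-by-term (or equivalently evaluating the antiderivative F(x) = -x^6/2 + 11*x^5/5 - 3*x^4/4 - 5*x^3/3 + 9*x^2/2 + 3*x at the endpoints):
  F(1) − F(−1) = 407/60 − (-17/60) = 106/15.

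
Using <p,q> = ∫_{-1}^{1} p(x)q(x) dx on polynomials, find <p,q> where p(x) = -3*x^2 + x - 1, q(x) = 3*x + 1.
<p,q> = -2

Expand the product: p(x)·q(x) = -9*x^3 - 2*x - 1.
∫_{-1}^{1} of each monomial x^k gives [2/(k+1) if k even, 0 if k odd]. Integrating term-by-term (or equivalently evaluating the antiderivative F(x) = -9*x^4/4 - x^2 - x at the endpoints):
  F(1) − F(−1) = -17/4 − (-9/4) = -2.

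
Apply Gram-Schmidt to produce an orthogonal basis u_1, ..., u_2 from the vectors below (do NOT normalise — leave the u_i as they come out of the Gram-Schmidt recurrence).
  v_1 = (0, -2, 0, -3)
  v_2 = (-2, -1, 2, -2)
Orthogonal basis:
  u_1 = (0, -2, 0, -3)
  u_2 = (-2, 3/13, 2, -2/13)

Apply the Gram-Schmidt recurrence
  u_1 = v_1
  u_i = v_i − Σ_{j<i} ((v_i · u_j) / (u_j · u_j)) · u_j.

Step by step this gives:
  u_1 = (0, -2, 0, -3)
  u_2 = (-2, 3/13, 2, -2/13)

Orthogonality check:
  u_2 · u_1 = 0 (should be 0)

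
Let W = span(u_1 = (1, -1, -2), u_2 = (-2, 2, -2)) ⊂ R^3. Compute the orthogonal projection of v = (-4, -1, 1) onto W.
proj_W(v) = (-3/2, 3/2, 1)

Set up U = [u_1 | ... | u_2] ∈ R^(3×2). The projector onto W = col(U) is P = U (U^T U)^(-1) U^T.
Compute U^T U =
  [6, 0]
  [0, 12],
and U^T v = (-5, 4).
Solve U^T U · c = U^T v for the coefficients: c = (-5/6, 1/3). The projection is proj_W(v) = U c.
Check: (v - proj_W(v)) · u_1 = 0  (should be 0).
Check: (v - proj_W(v)) · u_2 = 0  (should be 0).
Result: proj_W(v) = (-3/2, 3/2, 1).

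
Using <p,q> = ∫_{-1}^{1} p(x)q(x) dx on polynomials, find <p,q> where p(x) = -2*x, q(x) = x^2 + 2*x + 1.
<p,q> = -8/3

Expand the product: p(x)·q(x) = -2*x^3 - 4*x^2 - 2*x.
∫_{-1}^{1} of each monomial x^k gives [2/(k+1) if k even, 0 if k odd]. Integrating term-by-term (or equivalently evaluating the antiderivative F(x) = -x^4/2 - 4*x^3/3 - x^2 at the endpoints):
  F(1) − F(−1) = -17/6 − (-1/6) = -8/3.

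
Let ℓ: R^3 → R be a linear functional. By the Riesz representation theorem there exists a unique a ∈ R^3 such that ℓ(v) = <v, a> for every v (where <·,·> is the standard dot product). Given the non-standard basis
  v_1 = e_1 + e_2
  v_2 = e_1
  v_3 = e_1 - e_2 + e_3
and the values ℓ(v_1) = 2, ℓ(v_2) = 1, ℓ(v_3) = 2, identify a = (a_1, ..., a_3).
a = (1, 1, 2)

Write a = (a_1, ..., a_3) in the standard basis. For each basis vector v_i, ℓ(v_i) = <v_i, a> is a linear equation in the a_j's. Collect the n equations into a matrix system V a = ℓ, where row i of V is v_i (expressed in the standard basis). Since V is invertible (lower-triangular with 1s on the diagonal, up to permutation), solve by back-substitution:
  V =
[[1, 1, 0],
 [1, 0, 0],
 [1, -1, 1]]
  V a = (2, 1, 2)
Solving gives a = (1, 1, 2).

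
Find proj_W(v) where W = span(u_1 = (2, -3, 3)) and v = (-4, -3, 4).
proj_W(v) = (13/11, -39/22, 39/22)

Set up U = [u_1 | ... | u_1] ∈ R^(3×1). The projector onto W = col(U) is P = U (U^T U)^(-1) U^T.
Compute U^T U =
  [22],
and U^T v = (13).
Solve U^T U · c = U^T v for the coefficients: c = (13/22). The projection is proj_W(v) = U c.
Check: (v - proj_W(v)) · u_1 = 0  (should be 0).
Result: proj_W(v) = (13/11, -39/22, 39/22).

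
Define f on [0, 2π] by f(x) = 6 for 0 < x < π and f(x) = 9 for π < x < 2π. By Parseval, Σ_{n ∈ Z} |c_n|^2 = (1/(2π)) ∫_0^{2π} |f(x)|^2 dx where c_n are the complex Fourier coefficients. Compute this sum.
Σ |c_n|^2 = 117/2

Parseval equates the L^2 energy of f (normalised by 1/(2π)) with the ℓ^2 sum of its Fourier coefficients: (1/(2π)) ∫_0^{2π} |f|^2 = Σ |c_n|^2.
Compute the left side: (1/(2π)) [∫_0^π 6^2 dx + ∫_π^{2π} 9^2 dx] = (1/(2π)) · (36π + 81π) = (36 + 81)/2 = 117/2.
So Σ_{n ∈ Z} |c_n|^2 = 117/2.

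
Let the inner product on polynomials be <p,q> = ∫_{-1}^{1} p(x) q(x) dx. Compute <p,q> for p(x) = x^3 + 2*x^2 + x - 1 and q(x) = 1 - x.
<p,q> = -26/15

Expand the product: p(x)·q(x) = -x^4 - x^3 + x^2 + 2*x - 1.
∫_{-1}^{1} of each monomial x^k gives [2/(k+1) if k even, 0 if k odd]. Integrating term-by-term (or equivalently evaluating the antiderivative F(x) = -x^5/5 - x^4/4 + x^3/3 + x^2 - x at the endpoints):
  F(1) − F(−1) = -7/60 − (97/60) = -26/15.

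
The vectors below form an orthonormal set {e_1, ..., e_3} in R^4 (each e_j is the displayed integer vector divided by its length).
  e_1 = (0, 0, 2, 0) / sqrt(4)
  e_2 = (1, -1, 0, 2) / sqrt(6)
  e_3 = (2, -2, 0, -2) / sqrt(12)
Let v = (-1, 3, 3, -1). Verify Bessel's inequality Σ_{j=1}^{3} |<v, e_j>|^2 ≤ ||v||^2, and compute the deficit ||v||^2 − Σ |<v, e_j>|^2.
Σ |<v, e_j>|^2 = 18; ||v||^2 = 20; deficit = 2

Write each e_j = u_j / sqrt(<u_j, u_j>) where u_j is the displayed integer vector. Then <v, e_j> = <v, u_j> / sqrt(<u_j, u_j>), so |<v, e_j>|^2 = <v, u_j>^2 / <u_j, u_j>.
Coefficients: <v, e_1> = 6/sqrt(4), <v, e_2> = -6/sqrt(6), <v, e_3> = -6/sqrt(12).
Square and sum: Σ |<v, e_j>|^2 = 18.
Compute ||v||^2 = v·v = 20.
Deficit = 20 − 18 = 2 ≥ 0, confirming Bessel's inequality. (The deficit equals ||v − Σ <v,e_j> e_j||^2, the squared distance from v to span{e_j}.)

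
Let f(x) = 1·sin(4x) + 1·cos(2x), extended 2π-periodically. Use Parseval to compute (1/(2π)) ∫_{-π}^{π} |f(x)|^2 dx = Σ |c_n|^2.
Σ |c_n|^2 = 1

Expand |f|^2 and use orthogonality of {sin(nx), cos(mx)} on [-π, π]:
  ∫_{-π}^{π} sin(nx)^2 dx = π, ∫ cos(mx)^2 dx = π, and cross terms integrate to 0.
So ∫_{-π}^{π} f(x)^2 dx = 1^2 · π + 1^2 · π = (1 + 1)π.
Divide by 2π: (1 + 1)/2 = 1.
By Parseval, this equals Σ |c_n|^2.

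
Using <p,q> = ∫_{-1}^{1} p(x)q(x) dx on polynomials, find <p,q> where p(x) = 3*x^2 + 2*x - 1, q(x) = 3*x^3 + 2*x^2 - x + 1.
<p,q> = 32/15

Expand the product: p(x)·q(x) = 9*x^5 + 12*x^4 - 2*x^3 - x^2 + 3*x - 1.
∫_{-1}^{1} of each monomial x^k gives [2/(k+1) if k even, 0 if k odd]. Integrating term-by-term (or equivalently evaluating the antiderivative F(x) = 3*x^6/2 + 12*x^5/5 - x^4/2 - x^3/3 + 3*x^2/2 - x at the endpoints):
  F(1) − F(−1) = 107/30 − (43/30) = 32/15.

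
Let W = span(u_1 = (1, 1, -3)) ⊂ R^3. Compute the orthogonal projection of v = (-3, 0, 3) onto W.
proj_W(v) = (-12/11, -12/11, 36/11)

Set up U = [u_1 | ... | u_1] ∈ R^(3×1). The projector onto W = col(U) is P = U (U^T U)^(-1) U^T.
Compute U^T U =
  [11],
and U^T v = (-12).
Solve U^T U · c = U^T v for the coefficients: c = (-12/11). The projection is proj_W(v) = U c.
Check: (v - proj_W(v)) · u_1 = 0  (should be 0).
Result: proj_W(v) = (-12/11, -12/11, 36/11).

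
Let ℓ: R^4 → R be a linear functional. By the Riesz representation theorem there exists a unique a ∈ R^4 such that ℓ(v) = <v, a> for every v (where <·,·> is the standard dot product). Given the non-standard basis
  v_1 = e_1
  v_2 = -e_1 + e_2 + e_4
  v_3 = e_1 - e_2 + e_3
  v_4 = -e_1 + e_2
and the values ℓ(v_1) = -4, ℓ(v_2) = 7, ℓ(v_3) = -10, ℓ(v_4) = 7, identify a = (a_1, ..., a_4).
a = (-4, 3, -3, 0)

Write a = (a_1, ..., a_4) in the standard basis. For each basis vector v_i, ℓ(v_i) = <v_i, a> is a linear equation in the a_j's. Collect the n equations into a matrix system V a = ℓ, where row i of V is v_i (expressed in the standard basis). Since V is invertible (lower-triangular with 1s on the diagonal, up to permutation), solve by back-substitution:
  V =
[[1, 0, 0, 0],
 [-1, 1, 0, 1],
 [1, -1, 1, 0],
 [-1, 1, 0, 0]]
  V a = (-4, 7, -10, 7)
Solving gives a = (-4, 3, -3, 0).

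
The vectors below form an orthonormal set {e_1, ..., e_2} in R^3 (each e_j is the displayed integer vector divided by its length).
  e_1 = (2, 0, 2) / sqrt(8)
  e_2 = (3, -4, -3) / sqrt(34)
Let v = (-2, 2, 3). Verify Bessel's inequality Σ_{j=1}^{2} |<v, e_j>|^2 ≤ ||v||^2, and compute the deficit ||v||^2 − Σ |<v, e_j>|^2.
Σ |<v, e_j>|^2 = 273/17; ||v||^2 = 17; deficit = 16/17

Write each e_j = u_j / sqrt(<u_j, u_j>) where u_j is the displayed integer vector. Then <v, e_j> = <v, u_j> / sqrt(<u_j, u_j>), so |<v, e_j>|^2 = <v, u_j>^2 / <u_j, u_j>.
Coefficients: <v, e_1> = 2/sqrt(8), <v, e_2> = -23/sqrt(34).
Square and sum: Σ |<v, e_j>|^2 = 273/17.
Compute ||v||^2 = v·v = 17.
Deficit = 17 − 273/17 = 16/17 ≥ 0, confirming Bessel's inequality. (The deficit equals ||v − Σ <v,e_j> e_j||^2, the squared distance from v to span{e_j}.)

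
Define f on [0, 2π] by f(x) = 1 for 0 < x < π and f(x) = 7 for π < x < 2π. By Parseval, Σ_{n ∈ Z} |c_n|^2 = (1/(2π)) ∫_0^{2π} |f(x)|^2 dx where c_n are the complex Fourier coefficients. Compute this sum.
Σ |c_n|^2 = 25

Parseval equates the L^2 energy of f (normalised by 1/(2π)) with the ℓ^2 sum of its Fourier coefficients: (1/(2π)) ∫_0^{2π} |f|^2 = Σ |c_n|^2.
Compute the left side: (1/(2π)) [∫_0^π 1^2 dx + ∫_π^{2π} 7^2 dx] = (1/(2π)) · (1π + 49π) = (1 + 49)/2 = 25.
So Σ_{n ∈ Z} |c_n|^2 = 25.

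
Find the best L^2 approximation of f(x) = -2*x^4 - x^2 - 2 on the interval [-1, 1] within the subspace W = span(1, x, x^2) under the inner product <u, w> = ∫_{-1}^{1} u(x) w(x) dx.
g(x) = -19*x^2/7 - 64/35

The best approximation g ∈ W is the orthogonal projection of f onto W. Writing g = a_0 + a_1 x + a_2 x^2, the coefficients solve the normal equations G · a = b where
  G_{ij} = <φ_i, φ_j> and b_i = <f, φ_i>, with φ_0 = 1, φ_1 = x, φ_2 = x^2.
G =
  [2, 0, 2/3]
  [0, 2/3, 0]
  [2/3, 0, 2/5],
b = (-82/15, 0, -242/105).
Solving gives a_0 = -64/35, a_1 = 0, a_2 = -19/7, so
  g(x) = -19*x^2/7 - 64/35.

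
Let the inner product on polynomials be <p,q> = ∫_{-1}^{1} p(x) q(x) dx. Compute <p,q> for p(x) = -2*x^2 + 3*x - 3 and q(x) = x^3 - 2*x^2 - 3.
<p,q> = 144/5

Expand the product: p(x)·q(x) = -2*x^5 + 7*x^4 - 9*x^3 + 12*x^2 - 9*x + 9.
∫_{-1}^{1} of each monomial x^k gives [2/(k+1) if k even, 0 if k odd]. Integrating term-by-term (or equivalently evaluating the antiderivative F(x) = -x^6/3 + 7*x^5/5 - 9*x^4/4 + 4*x^3 - 9*x^2/2 + 9*x at the endpoints):
  F(1) − F(−1) = 439/60 − (-1289/60) = 144/5.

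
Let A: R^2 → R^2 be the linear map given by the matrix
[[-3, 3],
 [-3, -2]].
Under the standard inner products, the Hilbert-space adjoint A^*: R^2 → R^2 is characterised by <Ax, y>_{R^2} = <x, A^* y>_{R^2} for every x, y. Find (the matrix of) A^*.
A^* = A^T =
[[-3, -3],
 [3, -2]]

For real matrices with standard dot products, the defining identity <Ax, y> = <x, A^* y> gives (Ax)^T y = x^T (A^*) y, i.e. x^T A^T y = x^T (A^*) y. Since this holds for all x, y, we must have A^* = A^T. Therefore
A^* =
[[-3, -3],
 [3, -2]].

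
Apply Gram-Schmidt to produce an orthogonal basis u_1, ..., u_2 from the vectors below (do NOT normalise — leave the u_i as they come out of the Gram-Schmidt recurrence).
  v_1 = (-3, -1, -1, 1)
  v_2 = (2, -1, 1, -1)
Orthogonal basis:
  u_1 = (-3, -1, -1, 1)
  u_2 = (1/4, -19/12, 5/12, -5/12)

Apply the Gram-Schmidt recurrence
  u_1 = v_1
  u_i = v_i − Σ_{j<i} ((v_i · u_j) / (u_j · u_j)) · u_j.

Step by step this gives:
  u_1 = (-3, -1, -1, 1)
  u_2 = (1/4, -19/12, 5/12, -5/12)

Orthogonality check:
  u_2 · u_1 = 0 (should be 0)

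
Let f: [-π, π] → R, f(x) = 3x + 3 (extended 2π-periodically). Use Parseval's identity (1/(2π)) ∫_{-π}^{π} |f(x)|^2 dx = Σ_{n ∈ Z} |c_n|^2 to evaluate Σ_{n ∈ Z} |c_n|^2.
Σ |c_n|^2 = 3π^2 + 9

Expand and integrate term by term over [-π, π]:
  ∫ (3x)^2 dx = 9·(2π^3/3); ∫ 2·3·(3)·x dx = 0 (odd integrand); ∫ 3^2 dx = 9·2π.
So (1/(2π)) ∫_{-π}^{π} (3x + 3)^2 dx = 9π^2/3 + 9 = 3π^2 + 9.
Parseval ⇒ Σ |c_n|^2 = 3π^2 + 9.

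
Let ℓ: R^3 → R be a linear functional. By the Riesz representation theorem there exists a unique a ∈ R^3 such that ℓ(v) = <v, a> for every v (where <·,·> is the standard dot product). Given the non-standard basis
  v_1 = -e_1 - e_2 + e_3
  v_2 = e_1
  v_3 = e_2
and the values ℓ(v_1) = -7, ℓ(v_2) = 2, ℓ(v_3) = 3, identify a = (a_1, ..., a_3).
a = (2, 3, -2)

Write a = (a_1, ..., a_3) in the standard basis. For each basis vector v_i, ℓ(v_i) = <v_i, a> is a linear equation in the a_j's. Collect the n equations into a matrix system V a = ℓ, where row i of V is v_i (expressed in the standard basis). Since V is invertible (lower-triangular with 1s on the diagonal, up to permutation), solve by back-substitution:
  V =
[[-1, -1, 1],
 [1, 0, 0],
 [0, 1, 0]]
  V a = (-7, 2, 3)
Solving gives a = (2, 3, -2).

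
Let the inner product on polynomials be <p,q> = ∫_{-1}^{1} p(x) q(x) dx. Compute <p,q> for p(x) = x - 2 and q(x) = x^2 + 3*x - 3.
<p,q> = 38/3

Expand the product: p(x)·q(x) = x^3 + x^2 - 9*x + 6.
∫_{-1}^{1} of each monomial x^k gives [2/(k+1) if k even, 0 if k odd]. Integrating term-by-term (or equivalently evaluating the antiderivative F(x) = x^4/4 + x^3/3 - 9*x^2/2 + 6*x at the endpoints):
  F(1) − F(−1) = 25/12 − (-127/12) = 38/3.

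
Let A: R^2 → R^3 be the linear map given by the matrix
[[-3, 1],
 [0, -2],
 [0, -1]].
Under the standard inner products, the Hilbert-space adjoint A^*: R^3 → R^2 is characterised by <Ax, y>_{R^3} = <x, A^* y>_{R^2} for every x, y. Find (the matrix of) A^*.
A^* = A^T =
[[-3, 0, 0],
 [1, -2, -1]]

For real matrices with standard dot products, the defining identity <Ax, y> = <x, A^* y> gives (Ax)^T y = x^T (A^*) y, i.e. x^T A^T y = x^T (A^*) y. Since this holds for all x, y, we must have A^* = A^T. Therefore
A^* =
[[-3, 0, 0],
 [1, -2, -1]].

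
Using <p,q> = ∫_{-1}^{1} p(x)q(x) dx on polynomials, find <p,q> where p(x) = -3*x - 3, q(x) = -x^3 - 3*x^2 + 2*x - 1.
<p,q> = 46/5

Expand the product: p(x)·q(x) = 3*x^4 + 12*x^3 + 3*x^2 - 3*x + 3.
∫_{-1}^{1} of each monomial x^k gives [2/(k+1) if k even, 0 if k odd]. Integrating term-by-term (or equivalently evaluating the antiderivative F(x) = 3*x^5/5 + 3*x^4 + x^3 - 3*x^2/2 + 3*x at the endpoints):
  F(1) − F(−1) = 61/10 − (-31/10) = 46/5.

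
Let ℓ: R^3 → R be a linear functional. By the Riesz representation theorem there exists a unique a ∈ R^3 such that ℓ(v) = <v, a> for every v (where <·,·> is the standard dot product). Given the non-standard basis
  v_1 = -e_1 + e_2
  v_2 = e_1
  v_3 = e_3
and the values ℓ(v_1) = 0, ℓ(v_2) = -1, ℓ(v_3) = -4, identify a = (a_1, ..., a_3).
a = (-1, -1, -4)

Write a = (a_1, ..., a_3) in the standard basis. For each basis vector v_i, ℓ(v_i) = <v_i, a> is a linear equation in the a_j's. Collect the n equations into a matrix system V a = ℓ, where row i of V is v_i (expressed in the standard basis). Since V is invertible (lower-triangular with 1s on the diagonal, up to permutation), solve by back-substitution:
  V =
[[-1, 1, 0],
 [1, 0, 0],
 [0, 0, 1]]
  V a = (0, -1, -4)
Solving gives a = (-1, -1, -4).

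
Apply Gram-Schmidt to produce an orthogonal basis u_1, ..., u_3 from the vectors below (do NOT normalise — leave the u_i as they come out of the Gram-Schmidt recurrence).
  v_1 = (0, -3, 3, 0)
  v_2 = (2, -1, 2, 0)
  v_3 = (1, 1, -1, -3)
Orthogonal basis:
  u_1 = (0, -3, 3, 0)
  u_2 = (2, 1/2, 1/2, 0)
  u_3 = (1/9, -2/9, -2/9, -3)

Apply the Gram-Schmidt recurrence
  u_1 = v_1
  u_i = v_i − Σ_{j<i} ((v_i · u_j) / (u_j · u_j)) · u_j.

Step by step this gives:
  u_1 = (0, -3, 3, 0)
  u_2 = (2, 1/2, 1/2, 0)
  u_3 = (1/9, -2/9, -2/9, -3)

Orthogonality check:
  u_2 · u_1 = 0 (should be 0)
  u_3 · u_1 = 0 (should be 0)
  u_3 · u_2 = 0 (should be 0)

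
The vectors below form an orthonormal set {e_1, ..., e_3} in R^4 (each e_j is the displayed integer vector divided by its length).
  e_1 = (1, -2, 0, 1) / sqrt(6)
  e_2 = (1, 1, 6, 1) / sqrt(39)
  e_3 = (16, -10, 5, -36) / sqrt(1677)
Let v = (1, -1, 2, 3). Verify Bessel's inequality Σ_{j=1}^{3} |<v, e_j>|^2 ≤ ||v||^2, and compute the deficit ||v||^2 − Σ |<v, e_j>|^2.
Σ |<v, e_j>|^2 = 639/43; ||v||^2 = 15; deficit = 6/43

Write each e_j = u_j / sqrt(<u_j, u_j>) where u_j is the displayed integer vector. Then <v, e_j> = <v, u_j> / sqrt(<u_j, u_j>), so |<v, e_j>|^2 = <v, u_j>^2 / <u_j, u_j>.
Coefficients: <v, e_1> = 6/sqrt(6), <v, e_2> = 15/sqrt(39), <v, e_3> = -72/sqrt(1677).
Square and sum: Σ |<v, e_j>|^2 = 639/43.
Compute ||v||^2 = v·v = 15.
Deficit = 15 − 639/43 = 6/43 ≥ 0, confirming Bessel's inequality. (The deficit equals ||v − Σ <v,e_j> e_j||^2, the squared distance from v to span{e_j}.)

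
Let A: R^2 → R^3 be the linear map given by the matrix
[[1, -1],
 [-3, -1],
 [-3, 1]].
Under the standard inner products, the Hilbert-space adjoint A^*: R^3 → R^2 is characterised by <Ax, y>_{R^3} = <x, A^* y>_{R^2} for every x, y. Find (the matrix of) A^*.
A^* = A^T =
[[1, -3, -3],
 [-1, -1, 1]]

For real matrices with standard dot products, the defining identity <Ax, y> = <x, A^* y> gives (Ax)^T y = x^T (A^*) y, i.e. x^T A^T y = x^T (A^*) y. Since this holds for all x, y, we must have A^* = A^T. Therefore
A^* =
[[1, -3, -3],
 [-1, -1, 1]].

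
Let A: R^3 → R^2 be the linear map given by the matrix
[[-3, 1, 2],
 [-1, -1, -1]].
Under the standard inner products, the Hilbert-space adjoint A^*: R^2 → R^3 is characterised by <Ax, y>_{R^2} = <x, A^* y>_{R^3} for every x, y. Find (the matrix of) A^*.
A^* = A^T =
[[-3, -1],
 [1, -1],
 [2, -1]]

For real matrices with standard dot products, the defining identity <Ax, y> = <x, A^* y> gives (Ax)^T y = x^T (A^*) y, i.e. x^T A^T y = x^T (A^*) y. Since this holds for all x, y, we must have A^* = A^T. Therefore
A^* =
[[-3, -1],
 [1, -1],
 [2, -1]].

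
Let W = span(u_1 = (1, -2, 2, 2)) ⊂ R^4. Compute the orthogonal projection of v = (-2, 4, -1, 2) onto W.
proj_W(v) = (-8/13, 16/13, -16/13, -16/13)

Set up U = [u_1 | ... | u_1] ∈ R^(4×1). The projector onto W = col(U) is P = U (U^T U)^(-1) U^T.
Compute U^T U =
  [13],
and U^T v = (-8).
Solve U^T U · c = U^T v for the coefficients: c = (-8/13). The projection is proj_W(v) = U c.
Check: (v - proj_W(v)) · u_1 = 0  (should be 0).
Result: proj_W(v) = (-8/13, 16/13, -16/13, -16/13).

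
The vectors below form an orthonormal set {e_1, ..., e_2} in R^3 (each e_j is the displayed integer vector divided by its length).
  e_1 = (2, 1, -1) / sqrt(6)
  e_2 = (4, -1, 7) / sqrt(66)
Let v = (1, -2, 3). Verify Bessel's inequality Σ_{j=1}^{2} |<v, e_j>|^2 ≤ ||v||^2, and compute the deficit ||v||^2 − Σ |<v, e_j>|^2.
Σ |<v, e_j>|^2 = 138/11; ||v||^2 = 14; deficit = 16/11

Write each e_j = u_j / sqrt(<u_j, u_j>) where u_j is the displayed integer vector. Then <v, e_j> = <v, u_j> / sqrt(<u_j, u_j>), so |<v, e_j>|^2 = <v, u_j>^2 / <u_j, u_j>.
Coefficients: <v, e_1> = -3/sqrt(6), <v, e_2> = 27/sqrt(66).
Square and sum: Σ |<v, e_j>|^2 = 138/11.
Compute ||v||^2 = v·v = 14.
Deficit = 14 − 138/11 = 16/11 ≥ 0, confirming Bessel's inequality. (The deficit equals ||v − Σ <v,e_j> e_j||^2, the squared distance from v to span{e_j}.)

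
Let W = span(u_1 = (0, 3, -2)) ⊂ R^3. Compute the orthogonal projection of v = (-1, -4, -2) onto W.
proj_W(v) = (0, -24/13, 16/13)

Set up U = [u_1 | ... | u_1] ∈ R^(3×1). The projector onto W = col(U) is P = U (U^T U)^(-1) U^T.
Compute U^T U =
  [13],
and U^T v = (-8).
Solve U^T U · c = U^T v for the coefficients: c = (-8/13). The projection is proj_W(v) = U c.
Check: (v - proj_W(v)) · u_1 = 0  (should be 0).
Result: proj_W(v) = (0, -24/13, 16/13).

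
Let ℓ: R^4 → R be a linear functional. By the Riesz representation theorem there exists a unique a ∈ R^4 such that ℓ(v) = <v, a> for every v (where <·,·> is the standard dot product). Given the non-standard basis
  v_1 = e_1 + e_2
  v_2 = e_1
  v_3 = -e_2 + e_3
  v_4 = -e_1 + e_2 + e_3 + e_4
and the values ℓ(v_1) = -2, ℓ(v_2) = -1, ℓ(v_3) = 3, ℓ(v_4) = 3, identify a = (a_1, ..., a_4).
a = (-1, -1, 2, 1)

Write a = (a_1, ..., a_4) in the standard basis. For each basis vector v_i, ℓ(v_i) = <v_i, a> is a linear equation in the a_j's. Collect the n equations into a matrix system V a = ℓ, where row i of V is v_i (expressed in the standard basis). Since V is invertible (lower-triangular with 1s on the diagonal, up to permutation), solve by back-substitution:
  V =
[[1, 1, 0, 0],
 [1, 0, 0, 0],
 [0, -1, 1, 0],
 [-1, 1, 1, 1]]
  V a = (-2, -1, 3, 3)
Solving gives a = (-1, -1, 2, 1).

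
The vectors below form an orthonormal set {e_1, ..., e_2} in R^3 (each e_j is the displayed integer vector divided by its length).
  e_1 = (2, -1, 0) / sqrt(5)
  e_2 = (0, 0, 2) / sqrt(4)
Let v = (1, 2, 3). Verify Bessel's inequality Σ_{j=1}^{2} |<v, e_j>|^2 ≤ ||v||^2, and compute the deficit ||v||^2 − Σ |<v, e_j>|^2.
Σ |<v, e_j>|^2 = 9; ||v||^2 = 14; deficit = 5

Write each e_j = u_j / sqrt(<u_j, u_j>) where u_j is the displayed integer vector. Then <v, e_j> = <v, u_j> / sqrt(<u_j, u_j>), so |<v, e_j>|^2 = <v, u_j>^2 / <u_j, u_j>.
Coefficients: <v, e_1> = 0/sqrt(5), <v, e_2> = 6/sqrt(4).
Square and sum: Σ |<v, e_j>|^2 = 9.
Compute ||v||^2 = v·v = 14.
Deficit = 14 − 9 = 5 ≥ 0, confirming Bessel's inequality. (The deficit equals ||v − Σ <v,e_j> e_j||^2, the squared distance from v to span{e_j}.)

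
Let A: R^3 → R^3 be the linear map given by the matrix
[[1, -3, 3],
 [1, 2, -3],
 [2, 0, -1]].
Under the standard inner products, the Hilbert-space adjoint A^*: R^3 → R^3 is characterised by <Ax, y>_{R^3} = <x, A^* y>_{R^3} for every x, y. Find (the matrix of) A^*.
A^* = A^T =
[[1, 1, 2],
 [-3, 2, 0],
 [3, -3, -1]]

For real matrices with standard dot products, the defining identity <Ax, y> = <x, A^* y> gives (Ax)^T y = x^T (A^*) y, i.e. x^T A^T y = x^T (A^*) y. Since this holds for all x, y, we must have A^* = A^T. Therefore
A^* =
[[1, 1, 2],
 [-3, 2, 0],
 [3, -3, -1]].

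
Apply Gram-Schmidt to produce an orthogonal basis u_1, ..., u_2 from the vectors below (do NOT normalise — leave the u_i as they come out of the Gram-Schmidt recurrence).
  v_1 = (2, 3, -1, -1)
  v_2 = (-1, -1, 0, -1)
Orthogonal basis:
  u_1 = (2, 3, -1, -1)
  u_2 = (-7/15, -1/5, -4/15, -19/15)

Apply the Gram-Schmidt recurrence
  u_1 = v_1
  u_i = v_i − Σ_{j<i} ((v_i · u_j) / (u_j · u_j)) · u_j.

Step by step this gives:
  u_1 = (2, 3, -1, -1)
  u_2 = (-7/15, -1/5, -4/15, -19/15)

Orthogonality check:
  u_2 · u_1 = 0 (should be 0)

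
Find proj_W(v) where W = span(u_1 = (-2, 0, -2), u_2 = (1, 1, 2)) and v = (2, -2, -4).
proj_W(v) = (2/3, -10/3, -8/3)

Set up U = [u_1 | ... | u_2] ∈ R^(3×2). The projector onto W = col(U) is P = U (U^T U)^(-1) U^T.
Compute U^T U =
  [8, -6]
  [-6, 6],
and U^T v = (4, -8).
Solve U^T U · c = U^T v for the coefficients: c = (-2, -10/3). The projection is proj_W(v) = U c.
Check: (v - proj_W(v)) · u_1 = 0  (should be 0).
Check: (v - proj_W(v)) · u_2 = 0  (should be 0).
Result: proj_W(v) = (2/3, -10/3, -8/3).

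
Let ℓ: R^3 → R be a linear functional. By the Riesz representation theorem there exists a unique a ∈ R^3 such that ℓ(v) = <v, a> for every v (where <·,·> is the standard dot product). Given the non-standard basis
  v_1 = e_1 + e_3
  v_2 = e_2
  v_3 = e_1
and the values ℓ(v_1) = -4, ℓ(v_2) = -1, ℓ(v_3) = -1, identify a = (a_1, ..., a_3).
a = (-1, -1, -3)

Write a = (a_1, ..., a_3) in the standard basis. For each basis vector v_i, ℓ(v_i) = <v_i, a> is a linear equation in the a_j's. Collect the n equations into a matrix system V a = ℓ, where row i of V is v_i (expressed in the standard basis). Since V is invertible (lower-triangular with 1s on the diagonal, up to permutation), solve by back-substitution:
  V =
[[1, 0, 1],
 [0, 1, 0],
 [1, 0, 0]]
  V a = (-4, -1, -1)
Solving gives a = (-1, -1, -3).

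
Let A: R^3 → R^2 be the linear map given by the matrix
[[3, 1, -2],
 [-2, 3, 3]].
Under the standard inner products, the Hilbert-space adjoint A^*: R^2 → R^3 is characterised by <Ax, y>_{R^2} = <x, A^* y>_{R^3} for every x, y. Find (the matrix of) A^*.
A^* = A^T =
[[3, -2],
 [1, 3],
 [-2, 3]]

For real matrices with standard dot products, the defining identity <Ax, y> = <x, A^* y> gives (Ax)^T y = x^T (A^*) y, i.e. x^T A^T y = x^T (A^*) y. Since this holds for all x, y, we must have A^* = A^T. Therefore
A^* =
[[3, -2],
 [1, 3],
 [-2, 3]].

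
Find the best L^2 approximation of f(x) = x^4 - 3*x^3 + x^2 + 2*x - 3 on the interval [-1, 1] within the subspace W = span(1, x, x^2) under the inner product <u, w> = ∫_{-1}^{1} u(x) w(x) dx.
g(x) = 13*x^2/7 + x/5 - 108/35

The best approximation g ∈ W is the orthogonal projection of f onto W. Writing g = a_0 + a_1 x + a_2 x^2, the coefficients solve the normal equations G · a = b where
  G_{ij} = <φ_i, φ_j> and b_i = <f, φ_i>, with φ_0 = 1, φ_1 = x, φ_2 = x^2.
G =
  [2, 0, 2/3]
  [0, 2/3, 0]
  [2/3, 0, 2/5],
b = (-74/15, 2/15, -46/35).
Solving gives a_0 = -108/35, a_1 = 1/5, a_2 = 13/7, so
  g(x) = 13*x^2/7 + x/5 - 108/35.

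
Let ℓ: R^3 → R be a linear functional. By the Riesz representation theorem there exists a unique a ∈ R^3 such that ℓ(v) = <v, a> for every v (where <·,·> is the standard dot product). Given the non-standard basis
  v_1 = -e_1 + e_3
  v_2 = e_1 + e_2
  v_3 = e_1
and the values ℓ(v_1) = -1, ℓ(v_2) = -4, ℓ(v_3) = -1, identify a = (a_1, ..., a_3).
a = (-1, -3, -2)

Write a = (a_1, ..., a_3) in the standard basis. For each basis vector v_i, ℓ(v_i) = <v_i, a> is a linear equation in the a_j's. Collect the n equations into a matrix system V a = ℓ, where row i of V is v_i (expressed in the standard basis). Since V is invertible (lower-triangular with 1s on the diagonal, up to permutation), solve by back-substitution:
  V =
[[-1, 0, 1],
 [1, 1, 0],
 [1, 0, 0]]
  V a = (-1, -4, -1)
Solving gives a = (-1, -3, -2).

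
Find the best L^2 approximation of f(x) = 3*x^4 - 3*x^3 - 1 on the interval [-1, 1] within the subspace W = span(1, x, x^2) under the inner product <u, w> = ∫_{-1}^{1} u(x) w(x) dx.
g(x) = 18*x^2/7 - 9*x/5 - 44/35

The best approximation g ∈ W is the orthogonal projection of f onto W. Writing g = a_0 + a_1 x + a_2 x^2, the coefficients solve the normal equations G · a = b where
  G_{ij} = <φ_i, φ_j> and b_i = <f, φ_i>, with φ_0 = 1, φ_1 = x, φ_2 = x^2.
G =
  [2, 0, 2/3]
  [0, 2/3, 0]
  [2/3, 0, 2/5],
b = (-4/5, -6/5, 4/21).
Solving gives a_0 = -44/35, a_1 = -9/5, a_2 = 18/7, so
  g(x) = 18*x^2/7 - 9*x/5 - 44/35.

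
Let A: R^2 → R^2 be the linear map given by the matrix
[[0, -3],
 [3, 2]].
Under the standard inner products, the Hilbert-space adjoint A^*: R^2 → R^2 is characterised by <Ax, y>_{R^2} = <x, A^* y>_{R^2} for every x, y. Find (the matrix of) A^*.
A^* = A^T =
[[0, 3],
 [-3, 2]]

For real matrices with standard dot products, the defining identity <Ax, y> = <x, A^* y> gives (Ax)^T y = x^T (A^*) y, i.e. x^T A^T y = x^T (A^*) y. Since this holds for all x, y, we must have A^* = A^T. Therefore
A^* =
[[0, 3],
 [-3, 2]].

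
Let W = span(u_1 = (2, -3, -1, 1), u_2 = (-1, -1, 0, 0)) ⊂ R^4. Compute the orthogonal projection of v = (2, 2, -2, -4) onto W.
proj_W(v) = (48/29, 68/29, 4/29, -4/29)

Set up U = [u_1 | ... | u_2] ∈ R^(4×2). The projector onto W = col(U) is P = U (U^T U)^(-1) U^T.
Compute U^T U =
  [15, 1]
  [1, 2],
and U^T v = (-4, -4).
Solve U^T U · c = U^T v for the coefficients: c = (-4/29, -56/29). The projection is proj_W(v) = U c.
Check: (v - proj_W(v)) · u_1 = 0  (should be 0).
Check: (v - proj_W(v)) · u_2 = 0  (should be 0).
Result: proj_W(v) = (48/29, 68/29, 4/29, -4/29).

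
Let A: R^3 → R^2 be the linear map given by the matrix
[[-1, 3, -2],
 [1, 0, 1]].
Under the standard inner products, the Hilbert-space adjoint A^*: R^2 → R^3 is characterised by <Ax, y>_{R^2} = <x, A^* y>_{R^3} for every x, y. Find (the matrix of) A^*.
A^* = A^T =
[[-1, 1],
 [3, 0],
 [-2, 1]]

For real matrices with standard dot products, the defining identity <Ax, y> = <x, A^* y> gives (Ax)^T y = x^T (A^*) y, i.e. x^T A^T y = x^T (A^*) y. Since this holds for all x, y, we must have A^* = A^T. Therefore
A^* =
[[-1, 1],
 [3, 0],
 [-2, 1]].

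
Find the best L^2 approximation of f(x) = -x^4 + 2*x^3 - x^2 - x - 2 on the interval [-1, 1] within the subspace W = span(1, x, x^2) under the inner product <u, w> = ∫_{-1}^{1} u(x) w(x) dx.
g(x) = -13*x^2/7 + x/5 - 67/35

The best approximation g ∈ W is the orthogonal projection of f onto W. Writing g = a_0 + a_1 x + a_2 x^2, the coefficients solve the normal equations G · a = b where
  G_{ij} = <φ_i, φ_j> and b_i = <f, φ_i>, with φ_0 = 1, φ_1 = x, φ_2 = x^2.
G =
  [2, 0, 2/3]
  [0, 2/3, 0]
  [2/3, 0, 2/5],
b = (-76/15, 2/15, -212/105).
Solving gives a_0 = -67/35, a_1 = 1/5, a_2 = -13/7, so
  g(x) = -13*x^2/7 + x/5 - 67/35.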